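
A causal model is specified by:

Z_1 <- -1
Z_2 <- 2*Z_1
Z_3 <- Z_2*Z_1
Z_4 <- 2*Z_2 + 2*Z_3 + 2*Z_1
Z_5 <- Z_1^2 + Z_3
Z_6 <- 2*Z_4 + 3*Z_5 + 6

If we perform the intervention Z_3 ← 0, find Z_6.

-3

The intervention breaks the incoming arrows to Z_3: Z_3 <- Z_2*Z_1 no longer applies, and Z_3 = 0.
Z_2 = 2*Z_1  [with Z_1=-1]  = -2
Z_4 = 2*Z_2 + 2*Z_3 + 2*Z_1  [with Z_2=-2, Z_3=0, Z_1=-1]  = -6
Z_5 = Z_1^2 + Z_3  [with Z_1=-1, Z_3=0]  = 1
Z_6 = 2*Z_4 + 3*Z_5 + 6  [with Z_4=-6, Z_5=1]  = -3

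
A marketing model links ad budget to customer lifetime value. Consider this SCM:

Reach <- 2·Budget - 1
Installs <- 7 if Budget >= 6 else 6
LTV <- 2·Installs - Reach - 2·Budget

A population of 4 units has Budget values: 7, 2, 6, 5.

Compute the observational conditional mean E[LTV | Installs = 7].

-11

Observing Installs=7 restricts to units where Installs's equation naturally yields 7: Budget ∈ {7, 6}. In that subpopulation LTV = -13, -9, mean -11.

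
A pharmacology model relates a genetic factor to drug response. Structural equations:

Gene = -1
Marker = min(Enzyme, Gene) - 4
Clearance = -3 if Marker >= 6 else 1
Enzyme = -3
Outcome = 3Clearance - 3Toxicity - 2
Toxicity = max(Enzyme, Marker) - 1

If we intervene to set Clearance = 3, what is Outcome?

The intervention breaks the incoming arrows to Clearance: Clearance = -3 if Marker >= 6 else 1 no longer applies, and Clearance = 3.
Marker = min(Enzyme, Gene) - 4  [with Enzyme=-3, Gene=-1]  = -7
Toxicity = max(Enzyme, Marker) - 1  [with Enzyme=-3, Marker=-7]  = -4
Outcome = 3Clearance - 3Toxicity - 2  [with Clearance=3, Toxicity=-4]  = 19

19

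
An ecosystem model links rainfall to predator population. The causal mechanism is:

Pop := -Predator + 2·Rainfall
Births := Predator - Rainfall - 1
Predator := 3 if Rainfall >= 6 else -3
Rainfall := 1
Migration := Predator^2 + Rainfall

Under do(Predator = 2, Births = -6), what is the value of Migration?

5

Setting Predator = 2, Births = -6 by intervention discards those variables' equations.
Migration = Predator^2 + Rainfall  [with Predator=2, Rainfall=1]  = 5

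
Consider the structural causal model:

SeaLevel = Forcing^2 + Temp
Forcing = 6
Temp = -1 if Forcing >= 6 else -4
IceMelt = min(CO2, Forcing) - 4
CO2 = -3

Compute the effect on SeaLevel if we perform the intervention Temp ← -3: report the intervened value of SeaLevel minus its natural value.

do(Temp=-3) replaces the equation Temp = -1 if Forcing >= 6 else -4 with the constant Temp = -3.
SeaLevel = Forcing^2 + Temp  [with Forcing=6, Temp=-3]  = 33
Without intervention: Temp = -1 if Forcing >= 6 else -4  [with Forcing=6]  = -1; SeaLevel = Forcing^2 + Temp  [with Forcing=6, Temp=-1]  = 35.
Change = 33 − 35 = -2.

-2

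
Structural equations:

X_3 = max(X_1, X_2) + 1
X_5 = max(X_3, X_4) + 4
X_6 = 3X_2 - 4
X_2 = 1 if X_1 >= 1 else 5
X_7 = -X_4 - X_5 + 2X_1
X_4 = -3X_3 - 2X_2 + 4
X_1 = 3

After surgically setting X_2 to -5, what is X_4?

Under do(X_2=-5), the mechanism X_2 = 1 if X_1 >= 1 else 5 is discarded; X_2 is fixed at -5.
X_3 = max(X_1, X_2) + 1  [with X_1=3, X_2=-5]  = 4
X_4 = -3X_3 - 2X_2 + 4  [with X_3=4, X_2=-5]  = 2

2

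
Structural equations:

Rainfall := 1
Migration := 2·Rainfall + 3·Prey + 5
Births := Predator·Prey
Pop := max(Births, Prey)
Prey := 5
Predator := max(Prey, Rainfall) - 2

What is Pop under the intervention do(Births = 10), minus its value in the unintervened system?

-5

Under do(Births=10), the mechanism Births := Predator·Prey is discarded; Births is fixed at 10.
Pop = max(Births, Prey)  [with Births=10, Prey=5]  = 10
Without intervention: Predator = max(Prey, Rainfall) - 2  [with Prey=5, Rainfall=1]  = 3; Births = Predator·Prey  [with Predator=3, Prey=5]  = 15; Pop = max(Births, Prey)  [with Births=15, Prey=5]  = 15.
Change = 10 − 15 = -5.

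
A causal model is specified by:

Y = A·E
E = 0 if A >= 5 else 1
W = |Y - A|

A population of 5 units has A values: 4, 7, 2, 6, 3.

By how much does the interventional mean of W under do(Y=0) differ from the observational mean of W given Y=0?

-2.1

Every unit gets Y=0 under the intervention. W values become 4, 7, 2, 6, 3; E[W|do(Y=0)] = 4.4.
Conditioning on Y=0 selects the 2 unit(s) with A ∈ {7, 6}. Their W values: 7, 6. Mean = 6.5.
Difference = 4.4 − 6.5 = -2.1.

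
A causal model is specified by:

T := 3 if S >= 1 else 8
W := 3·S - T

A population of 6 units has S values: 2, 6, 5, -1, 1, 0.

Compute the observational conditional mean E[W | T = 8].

Conditioning on T=8 selects the 2 unit(s) with S ∈ {-1, 0}. Their W values: -11, -8. Mean = -9.5.

-9.5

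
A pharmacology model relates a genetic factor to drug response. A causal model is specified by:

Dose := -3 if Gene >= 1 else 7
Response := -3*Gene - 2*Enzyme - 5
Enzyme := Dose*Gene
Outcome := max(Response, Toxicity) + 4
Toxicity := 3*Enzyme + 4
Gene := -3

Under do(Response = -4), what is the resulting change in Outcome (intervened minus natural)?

-50

Under do(Response=-4), the mechanism Response := -3*Gene - 2*Enzyme - 5 is discarded; Response is fixed at -4.
Dose = -3 if Gene >= 1 else 7  [with Gene=-3]  = 7
Enzyme = Dose*Gene  [with Dose=7, Gene=-3]  = -21
Toxicity = 3*Enzyme + 4  [with Enzyme=-21]  = -59
Outcome = max(Response, Toxicity) + 4  [with Response=-4, Toxicity=-59]  = 0
Without intervention: Dose = -3 if Gene >= 1 else 7  [with Gene=-3]  = 7; Enzyme = Dose*Gene  [with Dose=7, Gene=-3]  = -21; Response = -3*Gene - 2*Enzyme - 5  [with Gene=-3, Enzyme=-21]  = 46; Toxicity = 3*Enzyme + 4  [with Enzyme=-21]  = -59; Outcome = max(Response, Toxicity) + 4  [with Response=46, Toxicity=-59]  = 50.
Change = 0 − 50 = -50.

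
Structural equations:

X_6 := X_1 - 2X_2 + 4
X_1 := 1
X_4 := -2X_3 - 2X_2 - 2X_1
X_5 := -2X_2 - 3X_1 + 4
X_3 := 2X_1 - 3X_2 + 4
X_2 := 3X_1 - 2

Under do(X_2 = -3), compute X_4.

-26

Under do(X_2=-3), the mechanism X_2 := 3X_1 - 2 is discarded; X_2 is fixed at -3.
X_3 = 2X_1 - 3X_2 + 4  [with X_1=1, X_2=-3]  = 15
X_4 = -2X_3 - 2X_2 - 2X_1  [with X_3=15, X_2=-3, X_1=1]  = -26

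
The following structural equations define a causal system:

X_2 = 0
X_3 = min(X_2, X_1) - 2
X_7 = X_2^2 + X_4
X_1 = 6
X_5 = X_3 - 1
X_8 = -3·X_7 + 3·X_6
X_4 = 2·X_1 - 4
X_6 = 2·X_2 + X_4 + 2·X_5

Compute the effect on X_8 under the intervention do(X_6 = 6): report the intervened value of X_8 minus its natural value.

12

Intervening sets X_6 = 6 and removes its equation (X_6 = 2·X_2 + X_4 + 2·X_5).
X_4 = 2·X_1 - 4  [with X_1=6]  = 8
X_7 = X_2^2 + X_4  [with X_2=0, X_4=8]  = 8
X_8 = -3·X_7 + 3·X_6  [with X_7=8, X_6=6]  = -6
Without intervention: X_3 = min(X_2, X_1) - 2  [with X_2=0, X_1=6]  = -2; X_4 = 2·X_1 - 4  [with X_1=6]  = 8; X_5 = X_3 - 1  [with X_3=-2]  = -3; X_6 = 2·X_2 + X_4 + 2·X_5  [with X_2=0, X_4=8, X_5=-3]  = 2; X_7 = X_2^2 + X_4  [with X_2=0, X_4=8]  = 8; X_8 = -3·X_7 + 3·X_6  [with X_7=8, X_6=2]  = -18.
Change = -6 − (-18) = 12.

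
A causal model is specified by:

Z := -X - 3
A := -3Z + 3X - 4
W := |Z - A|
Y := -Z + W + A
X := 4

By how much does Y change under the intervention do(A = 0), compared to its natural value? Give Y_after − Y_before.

-58

do(A=0) replaces the equation A := -3Z + 3X - 4 with the constant A = 0.
Z = -X - 3  [with X=4]  = -7
W = |Z - A|  [with Z=-7, A=0]  = 7
Y = -Z + W + A  [with Z=-7, W=7, A=0]  = 14
Without intervention: Z = -X - 3  [with X=4]  = -7; A = -3Z + 3X - 4  [with Z=-7, X=4]  = 29; W = |Z - A|  [with Z=-7, A=29]  = 36; Y = -Z + W + A  [with Z=-7, W=36, A=29]  = 72.
Change = 14 − 72 = -58.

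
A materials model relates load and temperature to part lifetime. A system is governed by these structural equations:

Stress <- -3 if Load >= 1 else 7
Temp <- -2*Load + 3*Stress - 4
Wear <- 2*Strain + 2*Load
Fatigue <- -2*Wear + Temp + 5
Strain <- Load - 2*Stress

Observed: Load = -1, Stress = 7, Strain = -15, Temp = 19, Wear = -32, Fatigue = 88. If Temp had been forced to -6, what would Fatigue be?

63

Under do(Temp=-6), the mechanism Temp <- -2*Load + 3*Stress - 4 is discarded; Temp is fixed at -6.
Stress = -3 if Load >= 1 else 7  [with Load=-1]  = 7
Strain = Load - 2*Stress  [with Load=-1, Stress=7]  = -15
Wear = 2*Strain + 2*Load  [with Strain=-15, Load=-1]  = -32
Fatigue = -2*Wear + Temp + 5  [with Wear=-32, Temp=-6]  = 63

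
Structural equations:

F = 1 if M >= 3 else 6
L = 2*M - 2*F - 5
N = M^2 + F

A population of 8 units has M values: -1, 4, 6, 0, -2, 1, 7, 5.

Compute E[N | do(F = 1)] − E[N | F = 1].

-15

Under do(F=1), F's equation is replaced by F=1 for every unit. Per-unit N: 2, 17, 37, 1, 5, 2, 50, 26. Mean = 17.5.
Conditioning on F=1 selects the 4 unit(s) with M ∈ {4, 6, 7, 5}. Their N values: 17, 37, 50, 26. Mean = 32.5.
Difference = 17.5 − 32.5 = -15.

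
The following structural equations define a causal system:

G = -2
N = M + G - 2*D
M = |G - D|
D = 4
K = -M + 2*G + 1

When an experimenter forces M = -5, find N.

-15

do(M=-5) replaces the equation M = |G - D| with the constant M = -5.
N = M + G - 2*D  [with M=-5, G=-2, D=4]  = -15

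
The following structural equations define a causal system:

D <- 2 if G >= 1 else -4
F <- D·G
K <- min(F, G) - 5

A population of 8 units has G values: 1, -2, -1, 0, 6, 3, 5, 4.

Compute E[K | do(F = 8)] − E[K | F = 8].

1

Every unit gets F=8 under the intervention. K values become -4, -7, -6, -5, 1, -2, 0, -1; E[K|do(F=8)] = -3.
Conditioning on F=8 selects the 2 unit(s) with G ∈ {-2, 4}. Their K values: -7, -1. Mean = -4.
Difference = -3 − (-4) = 1.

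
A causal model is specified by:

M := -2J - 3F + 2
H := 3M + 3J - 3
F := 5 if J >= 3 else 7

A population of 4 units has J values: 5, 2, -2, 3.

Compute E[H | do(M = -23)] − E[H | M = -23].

-4.5

do(M=-23) breaks M's dependence on J. With M=-23 fixed, H across the units is -57, -66, -78, -63, mean -66.
Conditioning on M=-23 selects the 2 unit(s) with J ∈ {5, 2}. Their H values: -57, -66. Mean = -61.5.
Difference = -66 − (-61.5) = -4.5.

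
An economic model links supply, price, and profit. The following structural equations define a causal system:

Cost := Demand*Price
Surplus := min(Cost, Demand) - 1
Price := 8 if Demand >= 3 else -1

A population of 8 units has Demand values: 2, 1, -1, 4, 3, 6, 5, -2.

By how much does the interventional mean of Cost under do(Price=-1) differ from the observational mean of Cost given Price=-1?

do(Price=-1) breaks Price's dependence on Demand. With Price=-1 fixed, Cost across the units is -2, -1, 1, -4, -3, -6, -5, 2, mean -2.25.
Observing Price=-1 restricts to units where Price's equation naturally yields -1: Demand ∈ {2, 1, -1, -2}. In that subpopulation Cost = -2, -1, 1, 2, mean 0.
Difference = -2.25 − 0 = -2.25.

-2.25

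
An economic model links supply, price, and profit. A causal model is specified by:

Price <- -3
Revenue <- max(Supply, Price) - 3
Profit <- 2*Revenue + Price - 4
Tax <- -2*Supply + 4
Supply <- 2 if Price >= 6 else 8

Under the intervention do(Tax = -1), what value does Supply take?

8

The intervention breaks the incoming arrows to Tax: Tax <- -2*Supply + 4 no longer applies, and Tax = -1.
Since Supply is not a descendant of the intervened variable, it is unaffected.
Supply = 2 if Price >= 6 else 8  [with Price=-3]  = 8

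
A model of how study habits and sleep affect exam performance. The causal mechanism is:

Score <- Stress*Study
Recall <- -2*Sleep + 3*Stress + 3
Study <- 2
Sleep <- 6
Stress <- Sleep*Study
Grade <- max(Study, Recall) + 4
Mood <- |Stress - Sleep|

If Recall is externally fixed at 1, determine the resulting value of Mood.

do(Recall=1) replaces the equation Recall <- -2*Sleep + 3*Stress + 3 with the constant Recall = 1.
Since Mood is not a descendant of the intervened variable, it is unaffected.
Stress = Sleep*Study  [with Sleep=6, Study=2]  = 12
Mood = |Stress - Sleep|  [with Stress=12, Sleep=6]  = 6

6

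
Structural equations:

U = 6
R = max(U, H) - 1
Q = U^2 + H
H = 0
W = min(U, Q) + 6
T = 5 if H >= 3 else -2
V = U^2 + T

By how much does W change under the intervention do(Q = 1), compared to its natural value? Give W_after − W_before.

-5

The intervention breaks the incoming arrows to Q: Q = U^2 + H no longer applies, and Q = 1.
W = min(U, Q) + 6  [with U=6, Q=1]  = 7
Without intervention: Q = U^2 + H  [with U=6, H=0]  = 36; W = min(U, Q) + 6  [with U=6, Q=36]  = 12.
Change = 7 − 12 = -5.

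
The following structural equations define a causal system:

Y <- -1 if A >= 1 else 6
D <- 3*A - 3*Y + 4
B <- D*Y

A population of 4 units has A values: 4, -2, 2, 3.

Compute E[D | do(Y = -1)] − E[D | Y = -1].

-3.75

do(Y=-1) breaks Y's dependence on A. With Y=-1 fixed, D across the units is 19, 1, 13, 16, mean 12.25.
Observing Y=-1 restricts to units where Y's equation naturally yields -1: A ∈ {4, 2, 3}. In that subpopulation D = 19, 13, 16, mean 16.
Difference = 12.25 − 16 = -3.75.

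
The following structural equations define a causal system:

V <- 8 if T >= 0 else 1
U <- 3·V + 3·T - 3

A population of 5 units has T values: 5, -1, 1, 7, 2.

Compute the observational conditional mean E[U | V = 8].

E[U|V=8] averages over only the 4 units with V=8 (T = 5, 1, 7, 2): U = 36, 24, 42, 27, mean 32.25.

32.25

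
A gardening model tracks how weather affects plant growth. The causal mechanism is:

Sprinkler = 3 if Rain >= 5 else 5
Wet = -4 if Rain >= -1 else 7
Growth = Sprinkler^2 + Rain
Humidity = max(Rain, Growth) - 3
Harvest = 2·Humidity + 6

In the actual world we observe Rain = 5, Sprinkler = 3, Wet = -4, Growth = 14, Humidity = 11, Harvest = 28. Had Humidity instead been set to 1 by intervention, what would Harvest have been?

8

The intervention breaks the incoming arrows to Humidity: Humidity = max(Rain, Growth) - 3 no longer applies, and Humidity = 1.
Harvest = 2·Humidity + 6  [with Humidity=1]  = 8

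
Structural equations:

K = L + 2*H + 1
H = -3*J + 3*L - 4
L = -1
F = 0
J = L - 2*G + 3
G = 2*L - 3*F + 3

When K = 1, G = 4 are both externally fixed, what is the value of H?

11

Under do(K = 1, G = 4), each intervened variable's structural equation is replaced by its fixed value.
J = L - 2*G + 3  [with L=-1, G=4]  = -6
H = -3*J + 3*L - 4  [with J=-6, L=-1]  = 11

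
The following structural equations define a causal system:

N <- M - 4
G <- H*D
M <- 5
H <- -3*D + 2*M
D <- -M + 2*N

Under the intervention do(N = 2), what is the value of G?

do(N=2) replaces the equation N <- M - 4 with the constant N = 2.
D = -M + 2*N  [with M=5, N=2]  = -1
H = -3*D + 2*M  [with D=-1, M=5]  = 13
G = H*D  [with H=13, D=-1]  = -13

-13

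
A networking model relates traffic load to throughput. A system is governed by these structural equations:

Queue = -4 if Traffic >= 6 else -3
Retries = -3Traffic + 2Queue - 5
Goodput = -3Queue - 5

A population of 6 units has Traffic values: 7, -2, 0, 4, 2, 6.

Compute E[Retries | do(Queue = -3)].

Under do(Queue=-3), Queue's equation is replaced by Queue=-3 for every unit. Per-unit Retries: -32, -5, -11, -23, -17, -29. Mean = -19.5.

-19.5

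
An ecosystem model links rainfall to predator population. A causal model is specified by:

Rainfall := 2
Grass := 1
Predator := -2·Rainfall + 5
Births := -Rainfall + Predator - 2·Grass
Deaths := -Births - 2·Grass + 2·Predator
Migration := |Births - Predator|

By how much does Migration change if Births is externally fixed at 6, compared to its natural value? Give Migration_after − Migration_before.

Under do(Births=6), the mechanism Births := -Rainfall + Predator - 2·Grass is discarded; Births is fixed at 6.
Predator = -2·Rainfall + 5  [with Rainfall=2]  = 1
Migration = |Births - Predator|  [with Births=6, Predator=1]  = 5
Without intervention: Predator = -2·Rainfall + 5  [with Rainfall=2]  = 1; Births = -Rainfall + Predator - 2·Grass  [with Rainfall=2, Predator=1, Grass=1]  = -3; Migration = |Births - Predator|  [with Births=-3, Predator=1]  = 4.
Change = 5 − 4 = 1.

1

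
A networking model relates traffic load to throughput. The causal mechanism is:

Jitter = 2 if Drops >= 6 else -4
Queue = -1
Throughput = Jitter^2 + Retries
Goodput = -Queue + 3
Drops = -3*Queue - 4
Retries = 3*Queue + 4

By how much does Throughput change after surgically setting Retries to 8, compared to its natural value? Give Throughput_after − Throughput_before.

do(Retries=8) replaces the equation Retries = 3*Queue + 4 with the constant Retries = 8.
Drops = -3*Queue - 4  [with Queue=-1]  = -1
Jitter = 2 if Drops >= 6 else -4  [with Drops=-1]  = -4
Throughput = Jitter^2 + Retries  [with Jitter=-4, Retries=8]  = 24
Without intervention: Drops = -3*Queue - 4  [with Queue=-1]  = -1; Retries = 3*Queue + 4  [with Queue=-1]  = 1; Jitter = 2 if Drops >= 6 else -4  [with Drops=-1]  = -4; Throughput = Jitter^2 + Retries  [with Jitter=-4, Retries=1]  = 17.
Change = 24 − 17 = 7.

7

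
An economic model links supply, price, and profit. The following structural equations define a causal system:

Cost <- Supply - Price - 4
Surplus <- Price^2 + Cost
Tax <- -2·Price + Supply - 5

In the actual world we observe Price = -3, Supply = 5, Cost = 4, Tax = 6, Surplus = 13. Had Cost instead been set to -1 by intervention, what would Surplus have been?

do(Cost=-1) replaces the equation Cost <- Supply - Price - 4 with the constant Cost = -1.
Surplus = Price^2 + Cost  [with Price=-3, Cost=-1]  = 8

8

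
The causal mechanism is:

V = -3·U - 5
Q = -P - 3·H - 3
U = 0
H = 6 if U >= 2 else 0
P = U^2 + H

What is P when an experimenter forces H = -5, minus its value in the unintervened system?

The intervention breaks the incoming arrows to H: H = 6 if U >= 2 else 0 no longer applies, and H = -5.
P = U^2 + H  [with U=0, H=-5]  = -5
Without intervention: H = 6 if U >= 2 else 0  [with U=0]  = 0; P = U^2 + H  [with U=0, H=0]  = 0.
Change = -5 − 0 = -5.

-5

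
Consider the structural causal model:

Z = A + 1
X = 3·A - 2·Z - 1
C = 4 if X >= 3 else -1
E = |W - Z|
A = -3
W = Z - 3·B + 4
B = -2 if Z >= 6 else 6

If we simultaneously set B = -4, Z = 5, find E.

16

Under do(B = -4, Z = 5), each intervened variable's structural equation is replaced by its fixed value.
W = Z - 3·B + 4  [with Z=5, B=-4]  = 21
E = |W - Z|  [with W=21, Z=5]  = 16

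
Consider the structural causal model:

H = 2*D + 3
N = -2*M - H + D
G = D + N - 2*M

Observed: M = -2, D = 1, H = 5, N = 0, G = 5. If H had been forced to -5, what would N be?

10

The intervention breaks the incoming arrows to H: H = 2*D + 3 no longer applies, and H = -5.
N = -2*M - H + D  [with M=-2, H=-5, D=1]  = 10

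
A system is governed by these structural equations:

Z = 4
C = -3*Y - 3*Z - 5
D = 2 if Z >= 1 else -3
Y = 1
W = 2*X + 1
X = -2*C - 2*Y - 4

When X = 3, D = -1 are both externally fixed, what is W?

7

Setting X = 3, D = -1 by intervention discards those variables' equations.
W = 2*X + 1  [with X=3]  = 7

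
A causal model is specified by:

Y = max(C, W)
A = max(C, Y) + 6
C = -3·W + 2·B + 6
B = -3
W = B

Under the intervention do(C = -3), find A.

do(C=-3) replaces the equation C = -3·W + 2·B + 6 with the constant C = -3.
W = B  [with B=-3]  = -3
Y = max(C, W)  [with C=-3, W=-3]  = -3
A = max(C, Y) + 6  [with C=-3, Y=-3]  = 3

3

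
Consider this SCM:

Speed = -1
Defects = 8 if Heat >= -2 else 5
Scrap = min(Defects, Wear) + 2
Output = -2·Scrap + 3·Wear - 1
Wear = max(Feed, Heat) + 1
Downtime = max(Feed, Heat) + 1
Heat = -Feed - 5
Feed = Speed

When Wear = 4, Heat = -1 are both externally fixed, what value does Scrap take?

6

The joint intervention fixes Wear = 4, Heat = -1, removing each variable's own equation.
Defects = 8 if Heat >= -2 else 5  [with Heat=-1]  = 8
Scrap = min(Defects, Wear) + 2  [with Defects=8, Wear=4]  = 6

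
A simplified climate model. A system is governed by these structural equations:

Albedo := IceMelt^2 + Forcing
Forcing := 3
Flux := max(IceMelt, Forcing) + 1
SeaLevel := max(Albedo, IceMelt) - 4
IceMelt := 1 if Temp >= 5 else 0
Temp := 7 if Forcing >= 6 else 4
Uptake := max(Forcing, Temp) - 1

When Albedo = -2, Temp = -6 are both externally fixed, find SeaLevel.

The joint intervention fixes Albedo = -2, Temp = -6, removing each variable's own equation.
IceMelt = 1 if Temp >= 5 else 0  [with Temp=-6]  = 0
SeaLevel = max(Albedo, IceMelt) - 4  [with Albedo=-2, IceMelt=0]  = -4

-4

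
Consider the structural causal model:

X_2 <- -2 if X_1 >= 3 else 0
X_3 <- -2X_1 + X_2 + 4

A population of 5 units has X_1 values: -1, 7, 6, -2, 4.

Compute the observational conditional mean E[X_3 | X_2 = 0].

Observing X_2=0 restricts to units where X_2's equation naturally yields 0: X_1 ∈ {-1, -2}. In that subpopulation X_3 = 6, 8, mean 7.

7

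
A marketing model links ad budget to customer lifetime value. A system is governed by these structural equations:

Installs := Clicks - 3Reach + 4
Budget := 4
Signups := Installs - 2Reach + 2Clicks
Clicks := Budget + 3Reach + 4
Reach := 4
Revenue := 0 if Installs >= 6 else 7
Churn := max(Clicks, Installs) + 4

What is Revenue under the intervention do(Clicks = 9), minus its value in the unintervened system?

7

The intervention breaks the incoming arrows to Clicks: Clicks := Budget + 3Reach + 4 no longer applies, and Clicks = 9.
Installs = Clicks - 3Reach + 4  [with Clicks=9, Reach=4]  = 1
Revenue = 0 if Installs >= 6 else 7  [with Installs=1]  = 7
Without intervention: Clicks = Budget + 3Reach + 4  [with Budget=4, Reach=4]  = 20; Installs = Clicks - 3Reach + 4  [with Clicks=20, Reach=4]  = 12; Revenue = 0 if Installs >= 6 else 7  [with Installs=12]  = 0.
Change = 7 − 0 = 7.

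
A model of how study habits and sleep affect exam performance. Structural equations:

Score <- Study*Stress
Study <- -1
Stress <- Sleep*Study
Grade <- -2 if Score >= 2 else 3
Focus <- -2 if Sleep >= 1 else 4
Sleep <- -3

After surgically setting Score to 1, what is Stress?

3

do(Score=1) replaces the equation Score <- Study*Stress with the constant Score = 1.
Stress is not downstream of the intervention, so its value is determined by the original equations.
Stress = Sleep*Study  [with Sleep=-3, Study=-1]  = 3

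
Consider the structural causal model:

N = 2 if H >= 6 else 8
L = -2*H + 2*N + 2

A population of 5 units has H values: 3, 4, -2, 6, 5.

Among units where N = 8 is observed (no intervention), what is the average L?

Conditioning on N=8 selects the 4 unit(s) with H ∈ {3, 4, -2, 5}. Their L values: 12, 10, 22, 8. Mean = 13.

13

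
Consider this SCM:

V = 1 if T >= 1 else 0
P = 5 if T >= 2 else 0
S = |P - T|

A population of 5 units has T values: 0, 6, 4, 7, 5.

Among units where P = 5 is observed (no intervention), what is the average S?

Conditioning on P=5 selects the 4 unit(s) with T ∈ {6, 4, 7, 5}. Their S values: 1, 1, 2, 0. Mean = 1.

1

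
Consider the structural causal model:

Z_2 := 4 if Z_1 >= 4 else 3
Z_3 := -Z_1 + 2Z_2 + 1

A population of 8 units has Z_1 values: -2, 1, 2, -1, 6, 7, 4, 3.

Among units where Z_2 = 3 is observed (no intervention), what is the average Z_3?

Conditioning on Z_2=3 selects the 5 unit(s) with Z_1 ∈ {-2, 1, 2, -1, 3}. Their Z_3 values: 9, 6, 5, 8, 4. Mean = 6.4.

6.4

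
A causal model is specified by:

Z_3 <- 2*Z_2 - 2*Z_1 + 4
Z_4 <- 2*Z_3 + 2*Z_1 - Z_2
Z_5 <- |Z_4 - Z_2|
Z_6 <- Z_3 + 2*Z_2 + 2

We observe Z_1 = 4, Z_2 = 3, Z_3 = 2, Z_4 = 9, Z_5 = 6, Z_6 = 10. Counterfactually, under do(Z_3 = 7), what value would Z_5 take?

do(Z_3=7) replaces the equation Z_3 <- 2*Z_2 - 2*Z_1 + 4 with the constant Z_3 = 7.
Z_4 = 2*Z_3 + 2*Z_1 - Z_2  [with Z_3=7, Z_1=4, Z_2=3]  = 19
Z_5 = |Z_4 - Z_2|  [with Z_4=19, Z_2=3]  = 16

16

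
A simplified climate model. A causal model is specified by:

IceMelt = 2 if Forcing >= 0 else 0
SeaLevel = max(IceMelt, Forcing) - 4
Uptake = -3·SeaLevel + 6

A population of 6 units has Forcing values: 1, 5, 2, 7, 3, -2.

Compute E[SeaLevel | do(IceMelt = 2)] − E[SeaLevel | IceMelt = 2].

Under do(IceMelt=2), IceMelt's equation is replaced by IceMelt=2 for every unit. Per-unit SeaLevel: -2, 1, -2, 3, -1, -2. Mean = -0.5.
Conditioning on IceMelt=2 selects the 5 unit(s) with Forcing ∈ {1, 5, 2, 7, 3}. Their SeaLevel values: -2, 1, -2, 3, -1. Mean = -0.2.
Difference = -0.5 − (-0.2) = -0.3.

-0.3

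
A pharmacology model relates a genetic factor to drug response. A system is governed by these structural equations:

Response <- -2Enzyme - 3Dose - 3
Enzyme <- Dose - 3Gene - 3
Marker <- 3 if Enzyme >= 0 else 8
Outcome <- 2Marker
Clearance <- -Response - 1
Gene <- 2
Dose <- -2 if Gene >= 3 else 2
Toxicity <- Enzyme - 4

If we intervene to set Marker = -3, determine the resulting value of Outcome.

do(Marker=-3) replaces the equation Marker <- 3 if Enzyme >= 0 else 8 with the constant Marker = -3.
Outcome = 2Marker  [with Marker=-3]  = -6

-6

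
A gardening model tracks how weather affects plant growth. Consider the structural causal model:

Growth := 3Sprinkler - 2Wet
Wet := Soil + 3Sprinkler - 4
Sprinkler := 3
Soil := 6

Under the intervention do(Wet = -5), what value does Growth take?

The intervention breaks the incoming arrows to Wet: Wet := Soil + 3Sprinkler - 4 no longer applies, and Wet = -5.
Growth = 3Sprinkler - 2Wet  [with Sprinkler=3, Wet=-5]  = 19

19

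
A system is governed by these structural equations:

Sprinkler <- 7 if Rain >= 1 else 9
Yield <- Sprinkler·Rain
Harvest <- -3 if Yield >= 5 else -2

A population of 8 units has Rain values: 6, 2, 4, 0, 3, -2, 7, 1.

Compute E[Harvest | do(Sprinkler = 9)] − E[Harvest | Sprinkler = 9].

The intervention sets Sprinkler=9 in all 8 units regardless of Rain. Recomputing Harvest per unit gives -3, -3, -3, -2, -3, -2, -3, -3; average -2.75.
E[Harvest|Sprinkler=9] averages over only the 2 units with Sprinkler=9 (Rain = 0, -2): Harvest = -2, -2, mean -2.
Difference = -2.75 − (-2) = -0.75.

-0.75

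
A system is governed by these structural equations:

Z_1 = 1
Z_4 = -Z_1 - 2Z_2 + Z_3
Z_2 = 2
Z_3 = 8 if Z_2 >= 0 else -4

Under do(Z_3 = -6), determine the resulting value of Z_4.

-11

The intervention breaks the incoming arrows to Z_3: Z_3 = 8 if Z_2 >= 0 else -4 no longer applies, and Z_3 = -6.
Z_4 = -Z_1 - 2Z_2 + Z_3  [with Z_1=1, Z_2=2, Z_3=-6]  = -11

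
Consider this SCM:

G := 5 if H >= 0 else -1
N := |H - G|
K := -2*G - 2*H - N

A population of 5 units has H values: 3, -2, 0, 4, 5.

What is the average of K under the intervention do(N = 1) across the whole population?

do(N=1) breaks N's dependence on H. With N=1 fixed, K across the units is -17, 5, -11, -19, -21, mean -12.6.

-12.6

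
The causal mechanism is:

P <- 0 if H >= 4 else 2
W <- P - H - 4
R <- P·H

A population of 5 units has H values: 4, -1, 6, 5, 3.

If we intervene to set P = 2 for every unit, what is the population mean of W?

-5.4

The intervention sets P=2 in all 5 units regardless of H. Recomputing W per unit gives -6, -1, -8, -7, -5; average -5.4.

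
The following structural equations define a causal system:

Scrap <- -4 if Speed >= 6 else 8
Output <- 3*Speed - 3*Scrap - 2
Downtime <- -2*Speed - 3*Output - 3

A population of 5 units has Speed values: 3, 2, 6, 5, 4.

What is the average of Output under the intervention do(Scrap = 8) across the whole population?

-14

Every unit gets Scrap=8 under the intervention. Output values become -17, -20, -8, -11, -14; E[Output|do(Scrap=8)] = -14.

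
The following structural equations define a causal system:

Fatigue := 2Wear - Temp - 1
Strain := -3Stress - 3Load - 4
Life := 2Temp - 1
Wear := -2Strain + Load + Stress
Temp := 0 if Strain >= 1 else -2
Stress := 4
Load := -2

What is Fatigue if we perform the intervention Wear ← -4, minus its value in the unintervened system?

-52

The intervention breaks the incoming arrows to Wear: Wear := -2Strain + Load + Stress no longer applies, and Wear = -4.
Strain = -3Stress - 3Load - 4  [with Stress=4, Load=-2]  = -10
Temp = 0 if Strain >= 1 else -2  [with Strain=-10]  = -2
Fatigue = 2Wear - Temp - 1  [with Wear=-4, Temp=-2]  = -7
Without intervention: Strain = -3Stress - 3Load - 4  [with Stress=4, Load=-2]  = -10; Temp = 0 if Strain >= 1 else -2  [with Strain=-10]  = -2; Wear = -2Strain + Load + Stress  [with Strain=-10, Load=-2, Stress=4]  = 22; Fatigue = 2Wear - Temp - 1  [with Wear=22, Temp=-2]  = 45.
Change = -7 − 45 = -52.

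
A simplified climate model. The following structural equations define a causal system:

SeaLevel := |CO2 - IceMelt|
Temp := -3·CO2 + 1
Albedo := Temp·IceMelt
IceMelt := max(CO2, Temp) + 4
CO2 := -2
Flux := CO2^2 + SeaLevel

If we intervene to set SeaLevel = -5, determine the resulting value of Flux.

The intervention breaks the incoming arrows to SeaLevel: SeaLevel := |CO2 - IceMelt| no longer applies, and SeaLevel = -5.
Flux = CO2^2 + SeaLevel  [with CO2=-2, SeaLevel=-5]  = -1

-1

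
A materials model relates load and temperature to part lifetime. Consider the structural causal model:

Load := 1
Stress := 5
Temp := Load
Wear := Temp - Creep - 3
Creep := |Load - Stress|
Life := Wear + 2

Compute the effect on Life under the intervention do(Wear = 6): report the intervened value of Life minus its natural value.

12

The intervention breaks the incoming arrows to Wear: Wear := Temp - Creep - 3 no longer applies, and Wear = 6.
Life = Wear + 2  [with Wear=6]  = 8
Without intervention: Temp = Load  [with Load=1]  = 1; Creep = |Load - Stress|  [with Load=1, Stress=5]  = 4; Wear = Temp - Creep - 3  [with Temp=1, Creep=4]  = -6; Life = Wear + 2  [with Wear=-6]  = -4.
Change = 8 − (-4) = 12.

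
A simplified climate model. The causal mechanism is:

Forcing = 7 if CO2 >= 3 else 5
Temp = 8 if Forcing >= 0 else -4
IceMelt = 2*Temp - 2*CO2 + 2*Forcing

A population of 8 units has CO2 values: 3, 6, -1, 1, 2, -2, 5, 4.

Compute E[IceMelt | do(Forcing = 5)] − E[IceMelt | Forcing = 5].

-4.5

Every unit gets Forcing=5 under the intervention. IceMelt values become 20, 14, 28, 24, 22, 30, 16, 18; E[IceMelt|do(Forcing=5)] = 21.5.
Conditioning on Forcing=5 selects the 4 unit(s) with CO2 ∈ {-1, 1, 2, -2}. Their IceMelt values: 28, 24, 22, 30. Mean = 26.
Difference = 21.5 − 26 = -4.5.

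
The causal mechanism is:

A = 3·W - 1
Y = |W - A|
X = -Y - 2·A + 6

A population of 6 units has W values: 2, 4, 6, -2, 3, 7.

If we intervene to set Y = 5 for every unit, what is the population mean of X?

-17

Every unit gets Y=5 under the intervention. X values become -9, -21, -33, 15, -15, -39; E[X|do(Y=5)] = -17.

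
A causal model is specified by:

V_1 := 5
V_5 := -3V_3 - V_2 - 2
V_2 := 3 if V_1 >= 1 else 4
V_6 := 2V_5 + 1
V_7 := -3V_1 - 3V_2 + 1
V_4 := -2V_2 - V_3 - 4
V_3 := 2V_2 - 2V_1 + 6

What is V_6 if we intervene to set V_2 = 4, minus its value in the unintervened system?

-14

Under do(V_2=4), the mechanism V_2 := 3 if V_1 >= 1 else 4 is discarded; V_2 is fixed at 4.
V_3 = 2V_2 - 2V_1 + 6  [with V_2=4, V_1=5]  = 4
V_5 = -3V_3 - V_2 - 2  [with V_3=4, V_2=4]  = -18
V_6 = 2V_5 + 1  [with V_5=-18]  = -35
Without intervention: V_2 = 3 if V_1 >= 1 else 4  [with V_1=5]  = 3; V_3 = 2V_2 - 2V_1 + 6  [with V_2=3, V_1=5]  = 2; V_5 = -3V_3 - V_2 - 2  [with V_3=2, V_2=3]  = -11; V_6 = 2V_5 + 1  [with V_5=-11]  = -21.
Change = -35 − (-21) = -14.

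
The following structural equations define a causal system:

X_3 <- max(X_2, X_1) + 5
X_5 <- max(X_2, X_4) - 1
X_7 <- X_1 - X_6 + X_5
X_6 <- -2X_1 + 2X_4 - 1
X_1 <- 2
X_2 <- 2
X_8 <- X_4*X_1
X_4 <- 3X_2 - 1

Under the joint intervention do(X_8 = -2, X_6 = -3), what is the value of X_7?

9

Setting X_8 = -2, X_6 = -3 by intervention discards those variables' equations.
X_4 = 3X_2 - 1  [with X_2=2]  = 5
X_5 = max(X_2, X_4) - 1  [with X_2=2, X_4=5]  = 4
X_7 = X_1 - X_6 + X_5  [with X_1=2, X_6=-3, X_5=4]  = 9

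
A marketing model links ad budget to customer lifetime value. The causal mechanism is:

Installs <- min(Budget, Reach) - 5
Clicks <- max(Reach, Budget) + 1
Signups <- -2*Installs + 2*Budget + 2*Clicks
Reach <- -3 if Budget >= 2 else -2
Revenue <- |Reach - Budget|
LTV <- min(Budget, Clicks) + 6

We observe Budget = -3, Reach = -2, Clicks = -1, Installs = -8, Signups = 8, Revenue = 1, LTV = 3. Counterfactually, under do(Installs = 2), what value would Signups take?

-12

Intervening sets Installs = 2 and removes its equation (Installs <- min(Budget, Reach) - 5).
Reach = -3 if Budget >= 2 else -2  [with Budget=-3]  = -2
Clicks = max(Reach, Budget) + 1  [with Reach=-2, Budget=-3]  = -1
Signups = -2*Installs + 2*Budget + 2*Clicks  [with Installs=2, Budget=-3, Clicks=-1]  = -12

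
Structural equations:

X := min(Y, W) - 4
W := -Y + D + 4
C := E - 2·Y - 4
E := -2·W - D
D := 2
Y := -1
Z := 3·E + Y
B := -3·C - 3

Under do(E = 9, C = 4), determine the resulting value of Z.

Setting E = 9, C = 4 by intervention discards those variables' equations.
Z = 3·E + Y  [with E=9, Y=-1]  = 26

26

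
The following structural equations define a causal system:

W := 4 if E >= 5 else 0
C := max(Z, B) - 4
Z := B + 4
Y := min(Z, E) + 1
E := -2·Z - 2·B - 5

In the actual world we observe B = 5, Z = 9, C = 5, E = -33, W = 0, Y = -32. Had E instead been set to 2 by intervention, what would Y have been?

Under do(E=2), the mechanism E := -2·Z - 2·B - 5 is discarded; E is fixed at 2.
Z = B + 4  [with B=5]  = 9
Y = min(Z, E) + 1  [with Z=9, E=2]  = 3

3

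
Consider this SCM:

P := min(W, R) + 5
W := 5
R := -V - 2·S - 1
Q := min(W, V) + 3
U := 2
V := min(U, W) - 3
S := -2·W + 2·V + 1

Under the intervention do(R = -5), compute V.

-1

do(R=-5) replaces the equation R := -V - 2·S - 1 with the constant R = -5.
V is not downstream of the intervention, so its value is determined by the original equations.
V = min(U, W) - 3  [with U=2, W=5]  = -1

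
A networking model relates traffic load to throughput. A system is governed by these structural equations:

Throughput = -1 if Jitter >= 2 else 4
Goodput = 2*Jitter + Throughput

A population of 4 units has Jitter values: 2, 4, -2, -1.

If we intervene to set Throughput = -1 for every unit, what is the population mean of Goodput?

Under do(Throughput=-1), Throughput's equation is replaced by Throughput=-1 for every unit. Per-unit Goodput: 3, 7, -5, -3. Mean = 0.5.

0.5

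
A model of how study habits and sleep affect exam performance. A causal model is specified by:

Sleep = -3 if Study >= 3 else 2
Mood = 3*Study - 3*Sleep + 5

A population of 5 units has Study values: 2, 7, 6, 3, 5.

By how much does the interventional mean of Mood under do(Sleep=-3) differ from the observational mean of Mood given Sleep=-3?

do(Sleep=-3) breaks Sleep's dependence on Study. With Sleep=-3 fixed, Mood across the units is 20, 35, 32, 23, 29, mean 27.8.
Conditioning on Sleep=-3 selects the 4 unit(s) with Study ∈ {7, 6, 3, 5}. Their Mood values: 35, 32, 23, 29. Mean = 29.75.
Difference = 27.8 − 29.75 = -1.95.

-1.95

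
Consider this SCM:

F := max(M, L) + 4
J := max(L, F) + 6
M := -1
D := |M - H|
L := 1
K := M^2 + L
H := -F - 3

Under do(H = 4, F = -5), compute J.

The joint intervention fixes H = 4, F = -5, removing each variable's own equation.
J = max(L, F) + 6  [with L=1, F=-5]  = 7

7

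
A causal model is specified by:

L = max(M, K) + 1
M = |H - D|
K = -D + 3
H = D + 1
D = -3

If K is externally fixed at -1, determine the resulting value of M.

The intervention breaks the incoming arrows to K: K = -D + 3 no longer applies, and K = -1.
M is not downstream of the intervention, so its value is determined by the original equations.
H = D + 1  [with D=-3]  = -2
M = |H - D|  [with H=-2, D=-3]  = 1

1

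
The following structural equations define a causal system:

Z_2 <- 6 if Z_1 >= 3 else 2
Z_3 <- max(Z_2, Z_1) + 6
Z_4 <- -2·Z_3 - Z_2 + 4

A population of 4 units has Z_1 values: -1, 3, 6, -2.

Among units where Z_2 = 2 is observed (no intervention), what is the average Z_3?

Observing Z_2=2 restricts to units where Z_2's equation naturally yields 2: Z_1 ∈ {-1, -2}. In that subpopulation Z_3 = 8, 8, mean 8.

8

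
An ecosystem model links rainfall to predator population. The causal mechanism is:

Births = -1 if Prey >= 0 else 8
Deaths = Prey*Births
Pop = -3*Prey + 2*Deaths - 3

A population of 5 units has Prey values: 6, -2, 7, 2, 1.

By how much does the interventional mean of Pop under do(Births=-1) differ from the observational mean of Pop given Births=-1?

6

Under do(Births=-1), Births's equation is replaced by Births=-1 for every unit. Per-unit Pop: -33, 7, -38, -13, -8. Mean = -17.
Conditioning on Births=-1 selects the 4 unit(s) with Prey ∈ {6, 7, 2, 1}. Their Pop values: -33, -38, -13, -8. Mean = -23.
Difference = -17 − (-23) = 6.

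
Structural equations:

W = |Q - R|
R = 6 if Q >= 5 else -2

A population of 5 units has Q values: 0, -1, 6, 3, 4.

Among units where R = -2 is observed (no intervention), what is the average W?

E[W|R=-2] averages over only the 4 units with R=-2 (Q = 0, -1, 3, 4): W = 2, 1, 5, 6, mean 3.5.

3.5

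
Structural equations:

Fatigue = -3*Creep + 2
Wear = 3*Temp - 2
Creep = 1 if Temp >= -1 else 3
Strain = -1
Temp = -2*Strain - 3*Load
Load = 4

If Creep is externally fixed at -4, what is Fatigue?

14

Under do(Creep=-4), the mechanism Creep = 1 if Temp >= -1 else 3 is discarded; Creep is fixed at -4.
Fatigue = -3*Creep + 2  [with Creep=-4]  = 14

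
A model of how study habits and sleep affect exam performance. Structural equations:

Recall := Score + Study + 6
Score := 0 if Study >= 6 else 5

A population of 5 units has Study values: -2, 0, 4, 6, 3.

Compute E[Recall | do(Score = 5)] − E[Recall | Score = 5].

Under do(Score=5), Score's equation is replaced by Score=5 for every unit. Per-unit Recall: 9, 11, 15, 17, 14. Mean = 13.2.
E[Recall|Score=5] averages over only the 4 units with Score=5 (Study = -2, 0, 4, 3): Recall = 9, 11, 15, 14, mean 12.25.
Difference = 13.2 − 12.25 = 0.95.

0.95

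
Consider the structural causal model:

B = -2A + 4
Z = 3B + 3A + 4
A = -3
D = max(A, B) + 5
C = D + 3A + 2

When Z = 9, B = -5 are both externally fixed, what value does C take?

-5

Setting Z = 9, B = -5 by intervention discards those variables' equations.
D = max(A, B) + 5  [with A=-3, B=-5]  = 2
C = D + 3A + 2  [with D=2, A=-3]  = -5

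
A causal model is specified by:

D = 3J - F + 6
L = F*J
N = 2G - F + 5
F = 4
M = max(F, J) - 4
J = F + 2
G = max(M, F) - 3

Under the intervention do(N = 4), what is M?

2

do(N=4) replaces the equation N = 2G - F + 5 with the constant N = 4.
M is not downstream of the intervention, so its value is determined by the original equations.
J = F + 2  [with F=4]  = 6
M = max(F, J) - 4  [with F=4, J=6]  = 2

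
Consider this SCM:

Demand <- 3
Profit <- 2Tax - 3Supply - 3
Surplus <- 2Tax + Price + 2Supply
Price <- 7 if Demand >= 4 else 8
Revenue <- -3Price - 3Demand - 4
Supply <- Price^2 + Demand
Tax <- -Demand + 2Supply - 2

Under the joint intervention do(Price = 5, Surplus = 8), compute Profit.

Under do(Price = 5, Surplus = 8), each intervened variable's structural equation is replaced by its fixed value.
Supply = Price^2 + Demand  [with Price=5, Demand=3]  = 28
Tax = -Demand + 2Supply - 2  [with Demand=3, Supply=28]  = 51
Profit = 2Tax - 3Supply - 3  [with Tax=51, Supply=28]  = 15

15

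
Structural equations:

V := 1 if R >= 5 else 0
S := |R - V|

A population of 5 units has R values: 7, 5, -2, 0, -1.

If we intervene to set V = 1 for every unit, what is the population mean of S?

Under do(V=1), V's equation is replaced by V=1 for every unit. Per-unit S: 6, 4, 3, 1, 2. Mean = 3.2.

3.2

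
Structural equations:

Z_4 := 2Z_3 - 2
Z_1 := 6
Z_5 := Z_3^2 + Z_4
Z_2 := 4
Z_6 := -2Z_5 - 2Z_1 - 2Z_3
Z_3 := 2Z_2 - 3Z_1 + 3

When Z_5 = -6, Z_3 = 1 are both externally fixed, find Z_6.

The joint intervention fixes Z_5 = -6, Z_3 = 1, removing each variable's own equation.
Z_6 = -2Z_5 - 2Z_1 - 2Z_3  [with Z_5=-6, Z_1=6, Z_3=1]  = -2

-2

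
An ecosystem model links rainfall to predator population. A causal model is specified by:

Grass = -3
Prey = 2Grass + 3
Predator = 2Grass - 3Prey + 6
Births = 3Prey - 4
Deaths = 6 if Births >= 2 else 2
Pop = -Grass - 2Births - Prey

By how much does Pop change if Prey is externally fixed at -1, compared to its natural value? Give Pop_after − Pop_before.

Under do(Prey=-1), the mechanism Prey = 2Grass + 3 is discarded; Prey is fixed at -1.
Births = 3Prey - 4  [with Prey=-1]  = -7
Pop = -Grass - 2Births - Prey  [with Grass=-3, Births=-7, Prey=-1]  = 18
Without intervention: Prey = 2Grass + 3  [with Grass=-3]  = -3; Births = 3Prey - 4  [with Prey=-3]  = -13; Pop = -Grass - 2Births - Prey  [with Grass=-3, Births=-13, Prey=-3]  = 32.
Change = 18 − 32 = -14.

-14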